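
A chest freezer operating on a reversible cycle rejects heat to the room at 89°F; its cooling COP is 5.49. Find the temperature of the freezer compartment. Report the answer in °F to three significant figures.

For a Carnot refrigerator COP_R = T_C/(T_H − T_C), so T_C = COP·T_H/(1 + COP).
With T_H = 304.82 K, T_C = 5.49 × 304.82/6.490 = 257.85 K.
Converting, 257.85 K = 4.46°F.

4.46 °F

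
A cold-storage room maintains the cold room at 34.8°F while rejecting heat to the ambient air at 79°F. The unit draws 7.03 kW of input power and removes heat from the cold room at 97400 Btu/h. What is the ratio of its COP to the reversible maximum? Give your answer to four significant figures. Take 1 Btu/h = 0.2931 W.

Converting, Q̇_C = 97400 Btu/h = 28.55 kW, so COP_actual = Q̇_C/Ẇ = 28.55/7.030 = 4.061.
In absolute terms T_C = 274.71 K and T_H = 299.26 K, so ΔT = 24.56 K.
COP_Carnot = T_C/ΔT = 274.71/24.56 = 11.19.
η_II = COP_actual/COP_Carnot = 4.061/11.19 = 0.3630.

0.3630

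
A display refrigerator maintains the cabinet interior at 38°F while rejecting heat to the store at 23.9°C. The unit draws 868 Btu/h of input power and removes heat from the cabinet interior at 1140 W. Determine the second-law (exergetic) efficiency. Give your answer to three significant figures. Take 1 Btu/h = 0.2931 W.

0.333

Converting, Q̇_C = 1140 W = 3889 Btu/h, so COP_actual = Q̇_C/Ẇ = 3889/868.0 = 4.481.
In absolute terms T_C = 276.48 K and T_H = 297.05 K, so ΔT = 20.57 K.
COP_Carnot = T_C/ΔT = 276.48/20.57 = 13.44.
η_II = COP_actual/COP_Carnot = 4.481/13.44 = 0.3333.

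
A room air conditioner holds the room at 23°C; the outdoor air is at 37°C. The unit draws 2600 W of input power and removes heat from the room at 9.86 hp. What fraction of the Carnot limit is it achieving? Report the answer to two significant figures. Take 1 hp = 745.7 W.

Converting, Q̇_C = 9.860 hp = 7353 W, so COP_actual = Q̇_C/Ẇ = 7353/2600 = 2.828.
In absolute terms T_C = 296.15 K and T_H = 310.15 K, so ΔT = 14.00 K.
COP_Carnot = T_C/ΔT = 296.15/14.00 = 21.15.
η_II = COP_actual/COP_Carnot = 2.828/21.15 = 0.1337.

0.13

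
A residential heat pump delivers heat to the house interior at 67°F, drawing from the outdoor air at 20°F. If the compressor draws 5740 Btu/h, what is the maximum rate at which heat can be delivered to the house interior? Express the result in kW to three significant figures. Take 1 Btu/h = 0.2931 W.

18.9 kW

In absolute terms T_C = 266.48 K and T_H = 292.59 K, so ΔT = 26.11 K.
COP_Carnot = T_H/ΔT = 292.59/26.11 = 11.21.
Q̇_max = COP_Carnot × Ẇ = 11.21 × 5740 Btu/h = 64320 Btu/h = 18.85 kW.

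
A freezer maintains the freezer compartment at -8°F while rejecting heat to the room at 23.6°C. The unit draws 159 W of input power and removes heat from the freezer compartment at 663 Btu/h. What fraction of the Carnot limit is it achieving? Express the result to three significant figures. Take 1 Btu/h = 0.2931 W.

0.223

Converting, Q̇_C = 663.0 Btu/h = 194.3 W, so COP_actual = Q̇_C/Ẇ = 194.3/159.0 = 1.222.
In absolute terms T_C = 250.93 K and T_H = 296.75 K, so ΔT = 45.82 K.
COP_Carnot = T_C/ΔT = 250.93/45.82 = 5.476.
η_II = COP_actual/COP_Carnot = 1.222/5.476 = 0.2232.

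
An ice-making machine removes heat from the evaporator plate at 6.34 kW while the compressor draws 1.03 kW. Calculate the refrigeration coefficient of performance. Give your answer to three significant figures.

6.16

The first law gives Q̇_H = Q̇_C + Ẇ, so the three rates are Q̇_C = 6.340, Q̇_H = 7.370, Ẇ = 1.030 kW.
COP_R = Q̇_C/Ẇ = 6.340/1.030 = 6.155.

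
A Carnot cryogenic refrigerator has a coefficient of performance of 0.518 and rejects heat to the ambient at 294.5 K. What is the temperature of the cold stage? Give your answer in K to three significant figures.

100 K

For a Carnot refrigerator COP_R = T_C/(T_H − T_C), so T_C = COP·T_H/(1 + COP).
With T_H = 294.50 K, T_C = 0.518 × 294.50/1.518 = 100.49 K.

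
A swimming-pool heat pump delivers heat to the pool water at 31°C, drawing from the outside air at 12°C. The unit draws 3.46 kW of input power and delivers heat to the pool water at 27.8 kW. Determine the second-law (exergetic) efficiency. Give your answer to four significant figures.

0.5019

COP_actual = Q̇_H/Ẇ = 27.80/3.460 = 8.035.
In absolute terms T_C = 285.15 K and T_H = 304.15 K, so ΔT = 19.00 K.
COP_Carnot = T_H/ΔT = 304.15/19.00 = 16.01.
η_II = COP_actual/COP_Carnot = 8.035/16.01 = 0.5019.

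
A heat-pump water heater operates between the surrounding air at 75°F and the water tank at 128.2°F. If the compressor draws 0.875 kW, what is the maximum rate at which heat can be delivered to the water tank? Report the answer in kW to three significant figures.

In absolute terms T_C = 297.04 K and T_H = 326.59 K, so ΔT = 29.56 K.
COP_Carnot = T_H/ΔT = 326.59/29.56 = 11.05.
Q̇_max = COP_Carnot × Ẇ = 11.05 × 0.8750 kW = 9.669 kW.

9.67 kW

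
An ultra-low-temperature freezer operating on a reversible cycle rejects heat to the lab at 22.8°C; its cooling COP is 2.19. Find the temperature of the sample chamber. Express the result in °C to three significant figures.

-70.0 °C

For a Carnot refrigerator COP_R = T_C/(T_H − T_C), so T_C = COP·T_H/(1 + COP).
With T_H = 295.95 K, T_C = 2.19 × 295.95/3.190 = 203.18 K.
Converting, 203.18 K = -69.97°C.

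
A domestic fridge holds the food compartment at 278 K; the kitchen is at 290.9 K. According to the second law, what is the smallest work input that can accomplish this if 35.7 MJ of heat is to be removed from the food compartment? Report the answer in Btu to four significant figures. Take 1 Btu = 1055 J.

1570 Btu

The reservoir spacing is ΔT = 290.9 − 278 = 12.90 K.
The reversible limit is COP_R = T_C/ΔT = 21.55, so W_min = Q_C/COP = Q_C·ΔT/T_C.
W_min = 35.70 × 12.90/278.00 = 1.657 MJ = 1570 Btu.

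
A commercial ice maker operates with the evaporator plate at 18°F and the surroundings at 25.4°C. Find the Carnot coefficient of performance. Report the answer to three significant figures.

8.00

In absolute terms T_C = 265.37 K and T_H = 298.55 K, so ΔT = 33.18 K.
For a reversible cycle, COP_Carnot = T_C/ΔT = 265.37/33.18 = 7.998.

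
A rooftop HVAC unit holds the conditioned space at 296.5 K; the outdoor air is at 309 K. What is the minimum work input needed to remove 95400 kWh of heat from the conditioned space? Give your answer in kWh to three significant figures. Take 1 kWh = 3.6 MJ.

4020 kWh

The reservoir spacing is ΔT = 309 − 296.5 = 12.50 K.
The reversible limit is COP_R = T_C/ΔT = 23.72, so W_min = Q_C/COP = Q_C·ΔT/T_C.
W_min = 95400 × 12.50/296.50 = 4022 kWh.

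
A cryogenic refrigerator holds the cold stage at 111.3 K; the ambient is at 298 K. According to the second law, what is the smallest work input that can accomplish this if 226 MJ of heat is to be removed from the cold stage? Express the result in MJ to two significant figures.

380 MJ

The reservoir spacing is ΔT = 298 − 111.3 = 186.7 K.
The reversible limit is COP_R = T_C/ΔT = 0.5961, so W_min = Q_C/COP = Q_C·ΔT/T_C.
W_min = 226.0 × 186.7/111.30 = 379.1 MJ.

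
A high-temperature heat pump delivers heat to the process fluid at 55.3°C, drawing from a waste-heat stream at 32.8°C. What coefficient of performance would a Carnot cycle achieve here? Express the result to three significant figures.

In absolute terms T_C = 305.95 K and T_H = 328.45 K, so ΔT = 22.50 K.
For a reversible cycle, COP_Carnot = T_H/ΔT = 328.45/22.50 = 14.60.

14.6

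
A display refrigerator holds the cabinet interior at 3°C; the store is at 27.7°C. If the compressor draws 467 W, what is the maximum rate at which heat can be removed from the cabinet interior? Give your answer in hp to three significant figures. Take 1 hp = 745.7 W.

In absolute terms T_C = 276.15 K and T_H = 300.85 K, so ΔT = 24.70 K.
COP_Carnot = T_C/ΔT = 276.15/24.70 = 11.18.
Q̇_max = COP_Carnot × Ẇ = 11.18 × 467.0 W = 5221 W = 7.002 hp.

7.00 hp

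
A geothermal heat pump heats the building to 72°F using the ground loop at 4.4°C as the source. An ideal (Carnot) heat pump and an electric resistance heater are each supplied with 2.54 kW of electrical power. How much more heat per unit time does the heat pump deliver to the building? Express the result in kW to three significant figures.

39.6 kW

In absolute terms T_C = 277.55 K and T_H = 295.37 K, so ΔT = 17.82 K.
COP_Carnot = T_H/ΔT = 295.37/17.82 = 16.57.
The heat pump delivers Q̇_H = COP × Ẇ = 42.10 kW; the resistance heater delivers Ẇ = 2.540 kW.
Extra = (COP − 1)·Ẇ = 39.56 kW.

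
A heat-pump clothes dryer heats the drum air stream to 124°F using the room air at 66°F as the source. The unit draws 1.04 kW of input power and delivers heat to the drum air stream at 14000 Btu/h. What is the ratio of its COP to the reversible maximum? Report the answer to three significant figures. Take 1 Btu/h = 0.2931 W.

Converting, Q̇_H = 14000 Btu/h = 4.103 kW, so COP_actual = Q̇_H/Ẇ = 4.103/1.040 = 3.946.
In absolute terms T_C = 292.04 K and T_H = 324.26 K, so ΔT = 32.22 K.
COP_Carnot = T_H/ΔT = 324.26/32.22 = 10.06.
η_II = COP_actual/COP_Carnot = 3.946/10.06 = 0.3921.

0.392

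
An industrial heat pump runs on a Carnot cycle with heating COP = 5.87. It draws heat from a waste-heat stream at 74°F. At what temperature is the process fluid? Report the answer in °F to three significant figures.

COP_HP = T_H/(T_H − T_C) rearranges to T_H = COP·T_C/(COP − 1).
With T_C = 296.48 K, T_H = 5.87 × 296.48/4.870 = 357.36 K.
Converting, 357.36 K = 183.58°F.

184 °F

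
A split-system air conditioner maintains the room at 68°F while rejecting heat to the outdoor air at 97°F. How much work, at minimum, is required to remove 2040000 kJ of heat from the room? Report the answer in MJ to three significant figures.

In absolute terms T_C = 293.15 K and T_H = 309.26 K, so ΔT = 16.11 K.
The reversible limit is COP_R = T_C/ΔT = 18.20, so W_min = Q_C/COP = Q_C·ΔT/T_C.
W_min = 2040000 × 16.11/293.15 = 112100 kJ = 112.1 MJ.

112 MJ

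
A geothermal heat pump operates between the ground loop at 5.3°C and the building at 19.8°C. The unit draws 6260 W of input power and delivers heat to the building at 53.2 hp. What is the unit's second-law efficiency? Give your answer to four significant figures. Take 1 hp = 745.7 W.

Converting, Q̇_H = 53.20 hp = 39670 W, so COP_actual = Q̇_H/Ẇ = 39670/6260 = 6.337.
In absolute terms T_C = 278.45 K and T_H = 292.95 K, so ΔT = 14.50 K.
COP_Carnot = T_H/ΔT = 292.95/14.50 = 20.20.
η_II = COP_actual/COP_Carnot = 6.337/20.20 = 0.3137.

0.3137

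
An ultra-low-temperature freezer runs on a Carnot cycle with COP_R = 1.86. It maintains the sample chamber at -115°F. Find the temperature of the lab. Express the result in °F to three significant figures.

COP_R = T_C/(T_H − T_C) gives T_H − T_C = T_C/COP.
With T_C = 191.48 K, T_H = 191.48 × (1 + 1/1.86) = 294.43 K.
Converting, 294.43 K = 70.31°F.

70.3 °F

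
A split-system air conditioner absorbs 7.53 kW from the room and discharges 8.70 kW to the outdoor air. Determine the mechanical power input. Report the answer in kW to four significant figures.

1.170 kW

For a cyclic device the first law requires Q̇_H = Q̇_C + Ẇ.
Ẇ = Q̇_H − Q̇_C = 1.170 kW.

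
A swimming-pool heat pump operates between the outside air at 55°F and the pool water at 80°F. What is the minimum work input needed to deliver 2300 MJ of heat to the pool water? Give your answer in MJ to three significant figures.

In absolute terms T_C = 285.93 K and T_H = 299.82 K, so ΔT = 13.89 K.
The reversible limit is COP_HP = T_H/ΔT = 21.59, so W_min = Q_H/COP = Q_H·ΔT/T_H.
W_min = 2300 × 13.89/299.82 = 106.5 MJ.

107 MJ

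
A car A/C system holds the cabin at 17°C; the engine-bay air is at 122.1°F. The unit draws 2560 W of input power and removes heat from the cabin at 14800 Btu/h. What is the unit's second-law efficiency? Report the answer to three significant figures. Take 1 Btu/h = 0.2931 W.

0.193

Converting, Q̇_C = 14800 Btu/h = 4338 W, so COP_actual = Q̇_C/Ẇ = 4338/2560 = 1.694.
In absolute terms T_C = 290.15 K and T_H = 323.21 K, so ΔT = 33.06 K.
COP_Carnot = T_C/ΔT = 290.15/33.06 = 8.778.
η_II = COP_actual/COP_Carnot = 1.694/8.778 = 0.1930.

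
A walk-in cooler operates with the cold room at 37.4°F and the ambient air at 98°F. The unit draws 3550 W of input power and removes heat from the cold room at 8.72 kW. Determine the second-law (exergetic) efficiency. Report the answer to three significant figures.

0.299

Converting, Q̇_C = 8.720 kW = 8720 W, so COP_actual = Q̇_C/Ẇ = 8720/3550 = 2.456.
In absolute terms T_C = 276.15 K and T_H = 309.82 K, so ΔT = 33.67 K.
COP_Carnot = T_C/ΔT = 276.15/33.67 = 8.202.
η_II = COP_actual/COP_Carnot = 2.456/8.202 = 0.2995.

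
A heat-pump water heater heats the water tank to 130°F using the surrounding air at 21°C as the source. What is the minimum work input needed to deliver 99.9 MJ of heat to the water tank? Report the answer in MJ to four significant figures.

10.20 MJ

In absolute terms T_C = 294.15 K and T_H = 327.59 K, so ΔT = 33.44 K.
The reversible limit is COP_HP = T_H/ΔT = 9.795, so W_min = Q_H/COP = Q_H·ΔT/T_H.
W_min = 99.90 × 33.44/327.59 = 10.20 MJ.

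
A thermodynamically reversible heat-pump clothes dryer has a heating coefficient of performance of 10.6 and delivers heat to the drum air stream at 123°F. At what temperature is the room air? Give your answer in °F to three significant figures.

68.0 °F

COP_HP = T_H/(T_H − T_C) gives T_H − T_C = T_H/COP.
With T_H = 323.71 K, T_C = 323.71 × (1 − 1/10.6) = 293.17 K.
Converting, 293.17 K = 68.03°F.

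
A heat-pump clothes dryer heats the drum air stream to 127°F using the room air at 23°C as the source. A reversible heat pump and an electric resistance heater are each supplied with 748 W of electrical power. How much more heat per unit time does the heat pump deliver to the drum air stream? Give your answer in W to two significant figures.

7400 W

In absolute terms T_C = 296.15 K and T_H = 325.93 K, so ΔT = 29.78 K.
COP_Carnot = T_H/ΔT = 325.93/29.78 = 10.95.
The heat pump delivers Q̇_H = COP × Ẇ = 8187 W; the resistance heater delivers Ẇ = 748.0 W.
Extra = (COP − 1)·Ẇ = 7439 W.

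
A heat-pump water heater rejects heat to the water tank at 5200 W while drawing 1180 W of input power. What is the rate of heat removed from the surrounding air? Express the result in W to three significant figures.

4020 W

For a cyclic device the first law requires Q̇_H = Q̇_C + Ẇ.
Q̇_C = Q̇_H − Ẇ = 4020 W.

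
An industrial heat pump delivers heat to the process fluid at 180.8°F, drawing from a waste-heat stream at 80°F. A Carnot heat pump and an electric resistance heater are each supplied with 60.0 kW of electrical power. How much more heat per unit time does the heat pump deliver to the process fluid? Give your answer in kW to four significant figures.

In absolute terms T_C = 299.82 K and T_H = 355.82 K, so ΔT = 56.00 K.
COP_Carnot = T_H/ΔT = 355.82/56.00 = 6.354.
The heat pump delivers Q̇_H = COP × Ẇ = 381.2 kW; the resistance heater delivers Ẇ = 60.00 kW.
Extra = (COP − 1)·Ẇ = 321.2 kW.

321.2 kW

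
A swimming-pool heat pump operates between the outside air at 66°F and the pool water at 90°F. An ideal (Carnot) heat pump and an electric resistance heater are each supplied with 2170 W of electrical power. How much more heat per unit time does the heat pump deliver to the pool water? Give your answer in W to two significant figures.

In absolute terms T_C = 292.04 K and T_H = 305.37 K, so ΔT = 13.33 K.
COP_Carnot = T_H/ΔT = 305.37/13.33 = 22.90.
The heat pump delivers Q̇_H = COP × Ẇ = 49700 W; the resistance heater delivers Ẇ = 2170 W.
Extra = (COP − 1)·Ẇ = 47530 W.

48000 W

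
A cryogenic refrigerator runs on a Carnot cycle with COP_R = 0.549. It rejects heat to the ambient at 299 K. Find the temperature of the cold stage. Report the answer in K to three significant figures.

106 K

For a Carnot refrigerator COP_R = T_C/(T_H − T_C), so T_C = COP·T_H/(1 + COP).
With T_H = 299.00 K, T_C = 0.549 × 299.00/1.549 = 105.97 K.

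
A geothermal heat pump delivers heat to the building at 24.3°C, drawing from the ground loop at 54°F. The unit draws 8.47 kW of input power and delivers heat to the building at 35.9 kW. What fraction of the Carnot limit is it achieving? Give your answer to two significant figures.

0.17

COP_actual = Q̇_H/Ẇ = 35.90/8.470 = 4.238.
In absolute terms T_C = 285.37 K and T_H = 297.45 K, so ΔT = 12.08 K.
COP_Carnot = T_H/ΔT = 297.45/12.08 = 24.63.
η_II = COP_actual/COP_Carnot = 4.238/24.63 = 0.1721.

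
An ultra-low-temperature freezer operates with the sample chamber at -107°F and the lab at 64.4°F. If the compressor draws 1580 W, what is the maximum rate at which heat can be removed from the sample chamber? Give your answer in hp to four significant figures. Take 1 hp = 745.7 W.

4.360 hp

In absolute terms T_C = 195.93 K and T_H = 291.15 K, so ΔT = 95.22 K.
COP_Carnot = T_C/ΔT = 195.93/95.22 = 2.058.
Q̇_max = COP_Carnot × Ẇ = 2.058 × 1580 W = 3251 W = 4.360 hp.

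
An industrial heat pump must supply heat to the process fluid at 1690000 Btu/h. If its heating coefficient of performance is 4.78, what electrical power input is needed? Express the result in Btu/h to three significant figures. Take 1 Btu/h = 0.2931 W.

354000 Btu/h

Ẇ = Q̇_H/COP_HP = 1690000/4.78 = 353600 Btu/h.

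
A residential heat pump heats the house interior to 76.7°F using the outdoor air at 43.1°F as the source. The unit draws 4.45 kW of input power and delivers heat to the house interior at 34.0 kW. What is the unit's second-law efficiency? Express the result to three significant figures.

COP_actual = Q̇_H/Ẇ = 34.00/4.450 = 7.640.
In absolute terms T_C = 279.32 K and T_H = 297.98 K, so ΔT = 18.67 K.
COP_Carnot = T_H/ΔT = 297.98/18.67 = 15.96.
η_II = COP_actual/COP_Carnot = 7.640/15.96 = 0.4786.

0.479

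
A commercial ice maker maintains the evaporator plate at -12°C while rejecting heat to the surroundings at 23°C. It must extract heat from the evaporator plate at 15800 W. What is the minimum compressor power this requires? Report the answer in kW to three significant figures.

In absolute terms T_C = 261.15 K and T_H = 296.15 K, so ΔT = 35.00 K.
COP_Carnot = T_C/ΔT = 261.15/35.00 = 7.461.
Ẇ_min = Q̇/COP_Carnot = 15800/7.461 = 2118 W = 2.118 kW.

2.12 kW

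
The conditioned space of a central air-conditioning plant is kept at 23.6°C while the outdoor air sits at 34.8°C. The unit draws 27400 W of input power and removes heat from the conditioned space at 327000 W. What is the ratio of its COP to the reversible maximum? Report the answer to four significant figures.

0.4504

COP_actual = Q̇_C/Ẇ = 327000/27400 = 11.93.
In absolute terms T_C = 296.75 K and T_H = 307.95 K, so ΔT = 11.20 K.
COP_Carnot = T_C/ΔT = 296.75/11.20 = 26.50.
η_II = COP_actual/COP_Carnot = 11.93/26.50 = 0.4504.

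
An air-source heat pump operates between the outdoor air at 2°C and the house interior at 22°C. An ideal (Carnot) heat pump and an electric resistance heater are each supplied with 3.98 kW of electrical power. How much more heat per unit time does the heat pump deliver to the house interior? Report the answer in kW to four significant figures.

54.75 kW

In absolute terms T_C = 275.15 K and T_H = 295.15 K, so ΔT = 20.00 K.
COP_Carnot = T_H/ΔT = 295.15/20.00 = 14.76.
The heat pump delivers Q̇_H = COP × Ẇ = 58.73 kW; the resistance heater delivers Ẇ = 3.980 kW.
Extra = (COP − 1)·Ẇ = 54.75 kW.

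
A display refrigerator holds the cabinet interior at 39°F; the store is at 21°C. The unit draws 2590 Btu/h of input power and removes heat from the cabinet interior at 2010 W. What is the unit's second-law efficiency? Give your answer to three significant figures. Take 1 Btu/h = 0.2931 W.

Converting, Q̇_C = 2010 W = 6858 Btu/h, so COP_actual = Q̇_C/Ẇ = 6858/2590 = 2.648.
In absolute terms T_C = 277.04 K and T_H = 294.15 K, so ΔT = 17.11 K.
COP_Carnot = T_C/ΔT = 277.04/17.11 = 16.19.
η_II = COP_actual/COP_Carnot = 2.648/16.19 = 0.1635.

0.164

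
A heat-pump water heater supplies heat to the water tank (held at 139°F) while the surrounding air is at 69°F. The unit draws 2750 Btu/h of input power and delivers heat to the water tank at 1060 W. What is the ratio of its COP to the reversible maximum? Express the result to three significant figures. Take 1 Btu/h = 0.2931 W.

Converting, Q̇_H = 1060 W = 3617 Btu/h, so COP_actual = Q̇_H/Ẇ = 3617/2750 = 1.315.
In absolute terms T_C = 293.71 K and T_H = 332.59 K, so ΔT = 38.89 K.
COP_Carnot = T_H/ΔT = 332.59/38.89 = 8.552.
η_II = COP_actual/COP_Carnot = 1.315/8.552 = 0.1538.

0.154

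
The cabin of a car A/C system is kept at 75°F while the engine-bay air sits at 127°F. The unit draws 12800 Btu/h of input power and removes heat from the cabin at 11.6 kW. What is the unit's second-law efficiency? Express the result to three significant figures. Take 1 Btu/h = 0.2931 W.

0.301

Converting, Q̇_C = 11.60 kW = 39580 Btu/h, so COP_actual = Q̇_C/Ẇ = 39580/12800 = 3.092.
In absolute terms T_C = 297.04 K and T_H = 325.93 K, so ΔT = 28.89 K.
COP_Carnot = T_C/ΔT = 297.04/28.89 = 10.28.
η_II = COP_actual/COP_Carnot = 3.092/10.28 = 0.3007.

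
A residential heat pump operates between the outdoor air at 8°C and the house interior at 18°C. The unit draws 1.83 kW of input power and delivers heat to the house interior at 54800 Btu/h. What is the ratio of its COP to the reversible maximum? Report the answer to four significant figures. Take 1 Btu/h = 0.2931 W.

0.3015

Converting, Q̇_H = 54800 Btu/h = 16.06 kW, so COP_actual = Q̇_H/Ẇ = 16.06/1.830 = 8.777.
In absolute terms T_C = 281.15 K and T_H = 291.15 K, so ΔT = 10.00 K.
COP_Carnot = T_H/ΔT = 291.15/10.00 = 29.12.
η_II = COP_actual/COP_Carnot = 8.777/29.12 = 0.3015.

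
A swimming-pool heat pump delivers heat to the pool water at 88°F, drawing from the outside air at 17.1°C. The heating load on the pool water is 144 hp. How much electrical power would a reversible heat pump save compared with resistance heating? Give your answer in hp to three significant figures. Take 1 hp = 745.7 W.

In absolute terms T_C = 290.25 K and T_H = 304.26 K, so ΔT = 14.01 K.
COP_Carnot = T_H/ΔT = 304.26/14.01 = 21.72.
Resistance heating needs Ẇ_res = Q̇_H = 144.0 hp; the reversible heat pump needs only Ẇ_hp = Q̇_H/COP = 6.631 hp.
Saving = 144.0 − 6.631 = 137.4 hp.

137 hp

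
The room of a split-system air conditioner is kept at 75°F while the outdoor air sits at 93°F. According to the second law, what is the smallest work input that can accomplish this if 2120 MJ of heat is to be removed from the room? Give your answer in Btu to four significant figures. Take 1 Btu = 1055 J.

67650 Btu

In absolute terms T_C = 297.04 K and T_H = 307.04 K, so ΔT = 10.00 K.
The reversible limit is COP_R = T_C/ΔT = 29.70, so W_min = Q_C/COP = Q_C·ΔT/T_C.
W_min = 2120 × 10.00/297.04 = 71.37 MJ = 67650 Btu.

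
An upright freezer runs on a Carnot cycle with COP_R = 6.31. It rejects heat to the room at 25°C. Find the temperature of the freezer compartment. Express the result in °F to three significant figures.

3.58 °F

For a Carnot refrigerator COP_R = T_C/(T_H − T_C), so T_C = COP·T_H/(1 + COP).
With T_H = 298.15 K, T_C = 6.31 × 298.15/7.310 = 257.36 K.
Converting, 257.36 K = 3.58°F.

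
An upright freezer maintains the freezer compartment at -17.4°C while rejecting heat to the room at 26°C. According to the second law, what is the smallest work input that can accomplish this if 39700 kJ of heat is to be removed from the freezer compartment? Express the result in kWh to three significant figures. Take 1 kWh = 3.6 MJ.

1.87 kWh

In absolute terms T_C = 255.75 K and T_H = 299.15 K, so ΔT = 43.40 K.
The reversible limit is COP_R = T_C/ΔT = 5.893, so W_min = Q_C/COP = Q_C·ΔT/T_C.
W_min = 39700 × 43.40/255.75 = 6737 kJ = 1.871 kWh.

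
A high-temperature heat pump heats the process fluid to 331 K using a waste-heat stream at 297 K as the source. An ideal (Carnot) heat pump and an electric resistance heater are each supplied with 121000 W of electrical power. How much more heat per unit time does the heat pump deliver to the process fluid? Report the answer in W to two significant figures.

1100000 W

The reservoir spacing is ΔT = 331 − 297 = 34.00 K.
COP_Carnot = T_H/ΔT = 331.00/34.00 = 9.735.
The heat pump delivers Q̇_H = COP × Ẇ = 1178000 W; the resistance heater delivers Ẇ = 121000 W.
Extra = (COP − 1)·Ẇ = 1057000 W.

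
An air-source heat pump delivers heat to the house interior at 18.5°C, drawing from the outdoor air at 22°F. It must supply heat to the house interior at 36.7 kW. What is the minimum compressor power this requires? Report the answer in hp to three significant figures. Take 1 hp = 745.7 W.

In absolute terms T_C = 267.59 K and T_H = 291.65 K, so ΔT = 24.06 K.
COP_Carnot = T_H/ΔT = 291.65/24.06 = 12.12.
Ẇ_min = Q̇/COP_Carnot = 36.70/12.12 = 3.027 kW = 4.059 hp.

4.06 hp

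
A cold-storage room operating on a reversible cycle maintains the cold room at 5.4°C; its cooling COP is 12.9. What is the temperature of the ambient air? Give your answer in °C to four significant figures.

26.99 °C

COP_R = T_C/(T_H − T_C) gives T_H − T_C = T_C/COP.
With T_C = 278.55 K, T_H = 278.55 × (1 + 1/12.9) = 300.14 K.
Converting, 300.14 K = 26.99°C.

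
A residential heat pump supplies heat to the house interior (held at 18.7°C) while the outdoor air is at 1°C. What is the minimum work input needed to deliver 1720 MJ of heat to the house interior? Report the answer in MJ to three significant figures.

In absolute terms T_C = 274.15 K and T_H = 291.85 K, so ΔT = 17.70 K.
The reversible limit is COP_HP = T_H/ΔT = 16.49, so W_min = Q_H/COP = Q_H·ΔT/T_H.
W_min = 1720 × 17.70/291.85 = 104.3 MJ.

104 MJ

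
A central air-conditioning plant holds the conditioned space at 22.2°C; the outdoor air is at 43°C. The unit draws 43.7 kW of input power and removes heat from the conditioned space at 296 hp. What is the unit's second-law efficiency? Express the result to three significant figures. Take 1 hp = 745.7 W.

0.356

Converting, Q̇_C = 296.0 hp = 220.7 kW, so COP_actual = Q̇_C/Ẇ = 220.7/43.70 = 5.051.
In absolute terms T_C = 295.35 K and T_H = 316.15 K, so ΔT = 20.80 K.
COP_Carnot = T_C/ΔT = 295.35/20.80 = 14.20.
η_II = COP_actual/COP_Carnot = 5.051/14.20 = 0.3557.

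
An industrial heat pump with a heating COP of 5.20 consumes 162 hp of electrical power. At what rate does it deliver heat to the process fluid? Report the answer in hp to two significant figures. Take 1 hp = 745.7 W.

Q̇_H = COP_HP × Ẇ = 5.20 × 162.0 = 842.4 hp.

840 hp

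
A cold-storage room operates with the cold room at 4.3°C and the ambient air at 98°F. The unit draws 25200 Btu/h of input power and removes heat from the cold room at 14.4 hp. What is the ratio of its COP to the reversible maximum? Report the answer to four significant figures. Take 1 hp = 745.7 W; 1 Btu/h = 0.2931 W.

0.1696

Converting, Q̇_C = 14.40 hp = 36640 Btu/h, so COP_actual = Q̇_C/Ẇ = 36640/25200 = 1.454.
In absolute terms T_C = 277.45 K and T_H = 309.82 K, so ΔT = 32.37 K.
COP_Carnot = T_C/ΔT = 277.45/32.37 = 8.572.
η_II = COP_actual/COP_Carnot = 1.454/8.572 = 0.1696.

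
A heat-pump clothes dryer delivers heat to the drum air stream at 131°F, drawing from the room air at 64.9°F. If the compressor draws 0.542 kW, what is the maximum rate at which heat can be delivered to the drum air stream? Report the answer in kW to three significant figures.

4.84 kW

In absolute terms T_C = 291.43 K and T_H = 328.15 K, so ΔT = 36.72 K.
COP_Carnot = T_H/ΔT = 328.15/36.72 = 8.936.
Q̇_max = COP_Carnot × Ẇ = 8.936 × 0.5420 kW = 4.843 kW.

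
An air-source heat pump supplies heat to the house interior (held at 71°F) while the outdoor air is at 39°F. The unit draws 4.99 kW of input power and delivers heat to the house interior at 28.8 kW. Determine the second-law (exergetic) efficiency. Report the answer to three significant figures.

COP_actual = Q̇_H/Ẇ = 28.80/4.990 = 5.772.
In absolute terms T_C = 277.04 K and T_H = 294.82 K, so ΔT = 17.78 K.
COP_Carnot = T_H/ΔT = 294.82/17.78 = 16.58.
η_II = COP_actual/COP_Carnot = 5.772/16.58 = 0.3480.

0.348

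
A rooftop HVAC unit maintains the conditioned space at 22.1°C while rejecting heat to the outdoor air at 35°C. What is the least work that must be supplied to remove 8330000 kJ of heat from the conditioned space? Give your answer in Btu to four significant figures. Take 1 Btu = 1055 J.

345000 Btu

In absolute terms T_C = 295.25 K and T_H = 308.15 K, so ΔT = 12.90 K.
The reversible limit is COP_R = T_C/ΔT = 22.89, so W_min = Q_C/COP = Q_C·ΔT/T_C.
W_min = 8330000 × 12.90/295.25 = 364000 kJ = 345000 Btu.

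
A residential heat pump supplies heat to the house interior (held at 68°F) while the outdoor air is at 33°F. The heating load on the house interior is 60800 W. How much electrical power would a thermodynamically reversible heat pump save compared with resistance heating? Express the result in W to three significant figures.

In absolute terms T_C = 273.71 K and T_H = 293.15 K, so ΔT = 19.44 K.
COP_Carnot = T_H/ΔT = 293.15/19.44 = 15.08.
Resistance heating needs Ẇ_res = Q̇_H = 60800 W; the reversible heat pump needs only Ẇ_hp = Q̇_H/COP = 4033 W.
Saving = 60800 − 4033 = 56770 W.

56800 W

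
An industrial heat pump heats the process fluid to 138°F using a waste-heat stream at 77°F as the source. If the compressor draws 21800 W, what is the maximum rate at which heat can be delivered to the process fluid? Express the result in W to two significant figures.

In absolute terms T_C = 298.15 K and T_H = 332.04 K, so ΔT = 33.89 K.
COP_Carnot = T_H/ΔT = 332.04/33.89 = 9.798.
Q̇_max = COP_Carnot × Ẇ = 9.798 × 21800 W = 213600 W.

210000 W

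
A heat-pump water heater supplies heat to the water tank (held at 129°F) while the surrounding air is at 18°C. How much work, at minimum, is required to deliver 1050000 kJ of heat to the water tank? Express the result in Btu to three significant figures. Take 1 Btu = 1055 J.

109000 Btu

In absolute terms T_C = 291.15 K and T_H = 327.04 K, so ΔT = 35.89 K.
The reversible limit is COP_HP = T_H/ΔT = 9.113, so W_min = Q_H/COP = Q_H·ΔT/T_H.
W_min = 1050000 × 35.89/327.04 = 115200 kJ = 109200 Btu.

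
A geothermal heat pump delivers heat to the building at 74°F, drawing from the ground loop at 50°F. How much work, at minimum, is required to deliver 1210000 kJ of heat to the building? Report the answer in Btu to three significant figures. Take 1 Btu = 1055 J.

In absolute terms T_C = 283.15 K and T_H = 296.48 K, so ΔT = 13.33 K.
The reversible limit is COP_HP = T_H/ΔT = 22.24, so W_min = Q_H/COP = Q_H·ΔT/T_H.
W_min = 1210000 × 13.33/296.48 = 54420 kJ = 51580 Btu.

51600 Btu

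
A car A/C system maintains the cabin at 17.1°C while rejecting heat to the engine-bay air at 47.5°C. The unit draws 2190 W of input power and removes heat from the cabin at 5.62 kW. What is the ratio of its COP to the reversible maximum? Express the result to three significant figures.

Converting, Q̇_C = 5.620 kW = 5620 W, so COP_actual = Q̇_C/Ẇ = 5620/2190 = 2.566.
In absolute terms T_C = 290.25 K and T_H = 320.65 K, so ΔT = 30.40 K.
COP_Carnot = T_C/ΔT = 290.25/30.40 = 9.548.
η_II = COP_actual/COP_Carnot = 2.566/9.548 = 0.2688.

0.269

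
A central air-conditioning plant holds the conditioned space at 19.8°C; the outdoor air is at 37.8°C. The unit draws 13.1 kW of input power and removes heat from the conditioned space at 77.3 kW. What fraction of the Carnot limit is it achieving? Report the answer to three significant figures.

COP_actual = Q̇_C/Ẇ = 77.30/13.10 = 5.901.
In absolute terms T_C = 292.95 K and T_H = 310.95 K, so ΔT = 18.00 K.
COP_Carnot = T_C/ΔT = 292.95/18.00 = 16.28.
η_II = COP_actual/COP_Carnot = 5.901/16.28 = 0.3626.

0.363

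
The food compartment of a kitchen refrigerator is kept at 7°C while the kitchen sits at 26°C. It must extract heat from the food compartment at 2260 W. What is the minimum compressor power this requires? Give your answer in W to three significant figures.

153 W

In absolute terms T_C = 280.15 K and T_H = 299.15 K, so ΔT = 19.00 K.
COP_Carnot = T_C/ΔT = 280.15/19.00 = 14.74.
Ẇ_min = Q̇/COP_Carnot = 2260/14.74 = 153.3 W.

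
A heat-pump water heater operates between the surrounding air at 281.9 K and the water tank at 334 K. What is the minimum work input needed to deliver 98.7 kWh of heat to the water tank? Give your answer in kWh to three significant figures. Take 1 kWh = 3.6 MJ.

15.4 kWh

The reservoir spacing is ΔT = 334 − 281.9 = 52.10 K.
The reversible limit is COP_HP = T_H/ΔT = 6.411, so W_min = Q_H/COP = Q_H·ΔT/T_H.
W_min = 98.70 × 52.10/334.00 = 15.40 kWh.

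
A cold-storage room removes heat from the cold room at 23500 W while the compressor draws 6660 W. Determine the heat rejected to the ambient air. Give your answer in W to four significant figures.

For a cyclic device the first law requires Q̇_H = Q̇_C + Ẇ.
Q̇_H = Q̇_C + Ẇ = 30160 W.

30160 W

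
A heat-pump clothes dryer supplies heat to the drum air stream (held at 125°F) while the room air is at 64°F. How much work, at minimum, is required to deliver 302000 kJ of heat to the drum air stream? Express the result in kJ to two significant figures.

32000 kJ

In absolute terms T_C = 290.93 K and T_H = 324.82 K, so ΔT = 33.89 K.
The reversible limit is COP_HP = T_H/ΔT = 9.585, so W_min = Q_H/COP = Q_H·ΔT/T_H.
W_min = 302000 × 33.89/324.82 = 31510 kJ.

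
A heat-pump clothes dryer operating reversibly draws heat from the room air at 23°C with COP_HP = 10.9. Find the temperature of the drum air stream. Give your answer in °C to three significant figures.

52.9 °C

COP_HP = T_H/(T_H − T_C) rearranges to T_H = COP·T_C/(COP − 1).
With T_C = 296.15 K, T_H = 10.9 × 296.15/9.900 = 326.06 K.
Converting, 326.06 K = 52.91°C.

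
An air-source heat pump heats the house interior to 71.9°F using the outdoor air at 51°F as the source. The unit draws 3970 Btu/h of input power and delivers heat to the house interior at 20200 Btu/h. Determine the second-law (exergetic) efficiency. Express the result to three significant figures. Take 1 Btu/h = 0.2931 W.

COP_actual = Q̇_H/Ẇ = 20200/3970 = 5.088.
In absolute terms T_C = 283.71 K and T_H = 295.32 K, so ΔT = 11.61 K.
COP_Carnot = T_H/ΔT = 295.32/11.61 = 25.43.
η_II = COP_actual/COP_Carnot = 5.088/25.43 = 0.2001.

0.200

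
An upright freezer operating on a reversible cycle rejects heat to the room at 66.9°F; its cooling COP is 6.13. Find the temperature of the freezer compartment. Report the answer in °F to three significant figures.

-6.95 °F

For a Carnot refrigerator COP_R = T_C/(T_H − T_C), so T_C = COP·T_H/(1 + COP).
With T_H = 292.54 K, T_C = 6.13 × 292.54/7.130 = 251.51 K.
Converting, 251.51 K = -6.95°F.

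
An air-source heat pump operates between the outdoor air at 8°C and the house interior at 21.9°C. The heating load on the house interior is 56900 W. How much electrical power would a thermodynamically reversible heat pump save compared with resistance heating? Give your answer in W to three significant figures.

54200 W

In absolute terms T_C = 281.15 K and T_H = 295.05 K, so ΔT = 13.90 K.
COP_Carnot = T_H/ΔT = 295.05/13.90 = 21.23.
Resistance heating needs Ẇ_res = Q̇_H = 56900 W; the reversible heat pump needs only Ẇ_hp = Q̇_H/COP = 2681 W.
Saving = 56900 − 2681 = 54220 W.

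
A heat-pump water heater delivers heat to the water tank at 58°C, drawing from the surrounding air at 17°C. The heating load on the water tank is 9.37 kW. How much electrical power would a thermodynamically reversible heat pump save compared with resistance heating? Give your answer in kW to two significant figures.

8.2 kW

In absolute terms T_C = 290.15 K and T_H = 331.15 K, so ΔT = 41.00 K.
COP_Carnot = T_H/ΔT = 331.15/41.00 = 8.077.
Resistance heating needs Ẇ_res = Q̇_H = 9.370 kW; the reversible heat pump needs only Ẇ_hp = Q̇_H/COP = 1.160 kW.
Saving = 9.370 − 1.160 = 8.210 kW.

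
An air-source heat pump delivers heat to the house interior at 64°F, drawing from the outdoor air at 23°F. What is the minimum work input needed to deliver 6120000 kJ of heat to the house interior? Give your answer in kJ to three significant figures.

In absolute terms T_C = 268.15 K and T_H = 290.93 K, so ΔT = 22.78 K.
The reversible limit is COP_HP = T_H/ΔT = 12.77, so W_min = Q_H/COP = Q_H·ΔT/T_H.
W_min = 6120000 × 22.78/290.93 = 479200 kJ.

479000 kJ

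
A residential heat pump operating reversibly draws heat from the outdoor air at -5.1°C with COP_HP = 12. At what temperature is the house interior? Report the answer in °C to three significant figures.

19.3 °C

COP_HP = T_H/(T_H − T_C) rearranges to T_H = COP·T_C/(COP − 1).
With T_C = 268.05 K, T_H = 12 × 268.05/11.00 = 292.42 K.
Converting, 292.42 K = 19.27°C.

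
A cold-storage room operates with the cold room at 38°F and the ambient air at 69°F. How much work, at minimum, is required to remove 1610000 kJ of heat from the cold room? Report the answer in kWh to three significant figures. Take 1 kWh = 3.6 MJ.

In absolute terms T_C = 276.48 K and T_H = 293.71 K, so ΔT = 17.22 K.
The reversible limit is COP_R = T_C/ΔT = 16.05, so W_min = Q_C/COP = Q_C·ΔT/T_C.
W_min = 1610000 × 17.22/276.48 = 100300 kJ = 27.86 kWh.

27.9 kWh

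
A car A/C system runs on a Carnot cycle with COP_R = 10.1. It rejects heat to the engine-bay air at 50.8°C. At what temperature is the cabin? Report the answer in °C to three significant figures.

21.6 °C

For a Carnot refrigerator COP_R = T_C/(T_H − T_C), so T_C = COP·T_H/(1 + COP).
With T_H = 323.95 K, T_C = 10.1 × 323.95/11.10 = 294.77 K.
Converting, 294.77 K = 21.62°C.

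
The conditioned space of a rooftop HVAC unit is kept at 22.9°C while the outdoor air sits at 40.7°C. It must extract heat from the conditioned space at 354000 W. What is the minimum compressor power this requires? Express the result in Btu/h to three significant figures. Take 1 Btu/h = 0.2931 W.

In absolute terms T_C = 296.05 K and T_H = 313.85 K, so ΔT = 17.80 K.
COP_Carnot = T_C/ΔT = 296.05/17.80 = 16.63.
Ẇ_min = Q̇/COP_Carnot = 354000/16.63 = 21280 W = 72620 Btu/h.

72600 Btu/h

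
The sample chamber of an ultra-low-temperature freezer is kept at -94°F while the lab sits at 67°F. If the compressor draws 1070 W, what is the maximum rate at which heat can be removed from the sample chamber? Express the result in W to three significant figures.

In absolute terms T_C = 203.15 K and T_H = 292.59 K, so ΔT = 89.44 K.
COP_Carnot = T_C/ΔT = 203.15/89.44 = 2.271.
Q̇_max = COP_Carnot × Ẇ = 2.271 × 1070 W = 2430 W.

2430 W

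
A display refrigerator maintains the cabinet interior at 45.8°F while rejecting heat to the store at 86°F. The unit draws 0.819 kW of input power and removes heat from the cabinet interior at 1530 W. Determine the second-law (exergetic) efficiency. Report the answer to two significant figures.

Converting, Q̇_C = 1530 W = 1.530 kW, so COP_actual = Q̇_C/Ẇ = 1.530/0.8190 = 1.868.
In absolute terms T_C = 280.82 K and T_H = 303.15 K, so ΔT = 22.33 K.
COP_Carnot = T_C/ΔT = 280.82/22.33 = 12.57.
η_II = COP_actual/COP_Carnot = 1.868/12.57 = 0.1486.

0.15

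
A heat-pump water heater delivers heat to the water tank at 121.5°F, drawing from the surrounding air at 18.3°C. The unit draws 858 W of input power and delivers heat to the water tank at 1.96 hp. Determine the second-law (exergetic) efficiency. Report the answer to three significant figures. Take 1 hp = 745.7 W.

0.166

Converting, Q̇_H = 1.960 hp = 1462 W, so COP_actual = Q̇_H/Ẇ = 1462/858.0 = 1.703.
In absolute terms T_C = 291.45 K and T_H = 322.87 K, so ΔT = 31.42 K.
COP_Carnot = T_H/ΔT = 322.87/31.42 = 10.28.
η_II = COP_actual/COP_Carnot = 1.703/10.28 = 0.1658.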